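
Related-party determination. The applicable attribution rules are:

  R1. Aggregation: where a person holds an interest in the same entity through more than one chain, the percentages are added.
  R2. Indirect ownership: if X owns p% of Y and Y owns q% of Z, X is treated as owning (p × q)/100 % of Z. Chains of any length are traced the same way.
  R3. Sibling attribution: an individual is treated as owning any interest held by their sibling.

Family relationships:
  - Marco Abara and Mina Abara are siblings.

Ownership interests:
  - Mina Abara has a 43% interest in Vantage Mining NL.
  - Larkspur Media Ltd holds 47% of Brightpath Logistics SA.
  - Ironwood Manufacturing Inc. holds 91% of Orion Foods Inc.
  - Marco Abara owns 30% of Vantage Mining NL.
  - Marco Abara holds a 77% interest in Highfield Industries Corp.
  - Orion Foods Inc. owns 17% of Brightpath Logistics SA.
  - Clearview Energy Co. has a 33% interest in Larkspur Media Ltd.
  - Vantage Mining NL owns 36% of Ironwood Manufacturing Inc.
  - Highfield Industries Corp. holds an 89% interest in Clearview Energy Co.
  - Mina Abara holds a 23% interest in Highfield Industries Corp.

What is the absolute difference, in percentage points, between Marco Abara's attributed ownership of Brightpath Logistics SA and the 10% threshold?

By sibling attribution (R3), Marco Abara is treated as also owning Mina Abara's interest in Vantage Mining NL, giving 30% + 43% = 73%.
By sibling attribution (R3), Marco Abara is treated as also owning Mina Abara's interest in Highfield Industries Corp, giving 77% + 23% = 100%.
Chain via Vantage Mining NL → Ironwood Manufacturing Inc. → Orion Foods Inc. (R2): 73% × 36% × 91% × 17% = 4.065516% of Brightpath Logistics SA.
Chain via Highfield Industries Corp. → Clearview Energy Co. → Larkspur Media Ltd (R2): 100% × 89% × 33% × 47% = 13.8039% of Brightpath Logistics SA.
Aggregating (R1): 4.065516% + 13.8039% = 17.869416%.
17.869416% exceeds the 10% threshold by 7.869416 percentage points.

7.869416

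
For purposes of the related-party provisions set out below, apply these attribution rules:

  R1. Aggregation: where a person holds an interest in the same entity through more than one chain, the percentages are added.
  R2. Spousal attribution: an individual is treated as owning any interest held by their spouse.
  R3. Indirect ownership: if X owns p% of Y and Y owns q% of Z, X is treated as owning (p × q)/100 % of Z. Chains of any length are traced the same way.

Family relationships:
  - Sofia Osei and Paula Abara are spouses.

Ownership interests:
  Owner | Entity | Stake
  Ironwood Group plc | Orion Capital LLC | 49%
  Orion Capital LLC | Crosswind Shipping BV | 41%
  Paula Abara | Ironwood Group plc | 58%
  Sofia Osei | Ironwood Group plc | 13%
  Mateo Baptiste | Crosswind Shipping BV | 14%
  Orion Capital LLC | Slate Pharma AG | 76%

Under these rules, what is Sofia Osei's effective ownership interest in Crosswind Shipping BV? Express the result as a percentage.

14.2639%

By spousal attribution (R2), Sofia Osei is treated as also owning Paula Abara's interest in Ironwood Group plc, giving 13% + 58% = 71%.
Chain via Ironwood Group plc → Orion Capital LLC (R3): 71% × 49% × 41% = 14.2639% of Crosswind Shipping BV.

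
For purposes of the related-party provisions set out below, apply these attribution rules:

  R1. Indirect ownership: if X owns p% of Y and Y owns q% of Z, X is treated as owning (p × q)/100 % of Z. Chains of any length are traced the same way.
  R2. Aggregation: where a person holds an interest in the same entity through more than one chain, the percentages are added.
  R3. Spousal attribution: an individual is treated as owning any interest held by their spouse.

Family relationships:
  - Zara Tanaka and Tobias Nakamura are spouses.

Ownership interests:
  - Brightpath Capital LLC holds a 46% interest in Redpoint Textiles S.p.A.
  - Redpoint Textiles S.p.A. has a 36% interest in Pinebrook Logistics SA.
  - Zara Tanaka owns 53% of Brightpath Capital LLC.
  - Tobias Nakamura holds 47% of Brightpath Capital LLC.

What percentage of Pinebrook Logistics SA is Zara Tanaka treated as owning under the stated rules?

16.56%

By spousal attribution (R3), Zara Tanaka is treated as also owning Tobias Nakamura's interest in Brightpath Capital LLC, giving 53% + 47% = 100%.
Chain via Brightpath Capital LLC → Redpoint Textiles S.p.A. (R1): 100% × 46% × 36% = 16.56% of Pinebrook Logistics SA.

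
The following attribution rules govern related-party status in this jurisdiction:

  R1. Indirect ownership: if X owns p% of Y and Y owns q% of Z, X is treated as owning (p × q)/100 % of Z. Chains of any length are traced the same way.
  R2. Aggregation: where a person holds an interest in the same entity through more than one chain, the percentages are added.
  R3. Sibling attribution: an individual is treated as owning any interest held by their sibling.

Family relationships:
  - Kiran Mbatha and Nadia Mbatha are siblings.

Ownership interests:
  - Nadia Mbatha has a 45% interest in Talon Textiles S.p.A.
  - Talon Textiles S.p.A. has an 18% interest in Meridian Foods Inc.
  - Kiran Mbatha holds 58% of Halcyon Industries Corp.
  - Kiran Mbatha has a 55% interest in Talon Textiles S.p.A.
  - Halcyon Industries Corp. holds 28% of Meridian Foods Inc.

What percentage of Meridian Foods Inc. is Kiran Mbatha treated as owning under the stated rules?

By sibling attribution (R3), Kiran Mbatha is treated as also owning Nadia Mbatha's interest in Talon Textiles S.p.A, giving 55% + 45% = 100%.
Chain via Halcyon Industries Corp. (R1): 58% × 28% = 16.24% of Meridian Foods Inc.
Chain via Talon Textiles S.p.A. (R1): 100% × 18% = 18% of Meridian Foods Inc.
Aggregating (R2): 16.24% + 18% = 34.24%.

34.24%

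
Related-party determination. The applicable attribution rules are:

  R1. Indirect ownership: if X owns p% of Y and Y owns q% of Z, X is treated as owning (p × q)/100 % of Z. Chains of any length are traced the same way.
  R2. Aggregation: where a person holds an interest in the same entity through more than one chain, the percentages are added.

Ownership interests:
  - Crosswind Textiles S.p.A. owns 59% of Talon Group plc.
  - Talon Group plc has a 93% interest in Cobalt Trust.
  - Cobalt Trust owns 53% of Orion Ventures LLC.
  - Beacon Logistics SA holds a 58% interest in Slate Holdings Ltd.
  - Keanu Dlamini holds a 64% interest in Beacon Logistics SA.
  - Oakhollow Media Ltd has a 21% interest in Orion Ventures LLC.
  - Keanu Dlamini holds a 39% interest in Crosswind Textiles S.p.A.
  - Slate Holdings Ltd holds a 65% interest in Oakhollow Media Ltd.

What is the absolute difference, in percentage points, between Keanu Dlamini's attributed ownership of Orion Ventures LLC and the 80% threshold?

63.591491

Chain via Crosswind Textiles S.p.A. → Talon Group plc → Cobalt Trust (R1): 39% × 59% × 93% × 53% = 11.341629% of Orion Ventures LLC.
Chain via Beacon Logistics SA → Slate Holdings Ltd → Oakhollow Media Ltd (R1): 64% × 58% × 65% × 21% = 5.06688% of Orion Ventures LLC.
Aggregating (R2): 11.341629% + 5.06688% = 16.408509%.
16.408509% falls short of the 80% threshold by 63.591491 percentage points.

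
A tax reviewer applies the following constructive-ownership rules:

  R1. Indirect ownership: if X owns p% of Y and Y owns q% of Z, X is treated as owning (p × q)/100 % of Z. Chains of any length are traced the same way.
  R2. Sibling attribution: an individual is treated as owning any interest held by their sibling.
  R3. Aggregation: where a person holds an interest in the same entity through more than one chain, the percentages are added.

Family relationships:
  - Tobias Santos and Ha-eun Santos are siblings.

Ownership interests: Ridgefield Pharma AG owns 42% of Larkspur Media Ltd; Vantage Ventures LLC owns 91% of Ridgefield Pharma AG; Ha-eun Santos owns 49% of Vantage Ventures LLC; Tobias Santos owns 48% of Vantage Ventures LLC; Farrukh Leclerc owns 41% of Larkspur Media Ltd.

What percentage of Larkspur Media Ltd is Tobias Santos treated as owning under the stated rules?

37.0734%

By sibling attribution (R2), Tobias Santos is treated as also owning Ha-eun Santos's interest in Vantage Ventures LLC, giving 48% + 49% = 97%.
Chain via Vantage Ventures LLC → Ridgefield Pharma AG (R1): 97% × 91% × 42% = 37.0734% of Larkspur Media Ltd.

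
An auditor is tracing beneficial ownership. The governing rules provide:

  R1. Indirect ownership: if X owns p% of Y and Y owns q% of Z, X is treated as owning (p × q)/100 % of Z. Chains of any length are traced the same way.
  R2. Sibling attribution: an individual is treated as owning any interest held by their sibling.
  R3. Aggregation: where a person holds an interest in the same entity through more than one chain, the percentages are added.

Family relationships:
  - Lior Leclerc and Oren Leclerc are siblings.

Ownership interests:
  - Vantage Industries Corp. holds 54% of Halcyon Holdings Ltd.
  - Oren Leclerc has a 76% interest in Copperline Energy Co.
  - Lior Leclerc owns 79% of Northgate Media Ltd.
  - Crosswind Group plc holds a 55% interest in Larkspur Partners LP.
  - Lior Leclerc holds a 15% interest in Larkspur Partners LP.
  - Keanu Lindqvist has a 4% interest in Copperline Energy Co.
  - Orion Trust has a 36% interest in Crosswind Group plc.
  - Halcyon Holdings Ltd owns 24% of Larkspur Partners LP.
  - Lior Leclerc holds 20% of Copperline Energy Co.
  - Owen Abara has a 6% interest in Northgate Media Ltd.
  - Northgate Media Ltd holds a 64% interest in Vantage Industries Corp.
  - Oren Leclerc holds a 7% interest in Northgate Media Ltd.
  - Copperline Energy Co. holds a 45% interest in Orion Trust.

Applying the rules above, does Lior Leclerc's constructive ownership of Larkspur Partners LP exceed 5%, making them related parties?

By sibling attribution (R2), Lior Leclerc is treated as also owning Oren Leclerc's interest in Copperline Energy Co, giving 20% + 76% = 96%.
By sibling attribution (R2), Lior Leclerc is treated as also owning Oren Leclerc's interest in Northgate Media Ltd, giving 79% + 7% = 86%.
Chain via Copperline Energy Co. → Orion Trust → Crosswind Group plc (R1): 96% × 45% × 36% × 55% = 8.5536% of Larkspur Partners LP.
Chain via Northgate Media Ltd → Vantage Industries Corp. → Halcyon Holdings Ltd (R1): 86% × 64% × 54% × 24% = 7.133184% of Larkspur Partners LP.
Direct interest in Larkspur Partners LP: 15%.
Aggregating (R3): 8.5536% + 7.133184% + 15% = 30.686784%.
30.686784% exceeds the 5% threshold, so Lior is a related party to Larkspur Partners LP.

Yes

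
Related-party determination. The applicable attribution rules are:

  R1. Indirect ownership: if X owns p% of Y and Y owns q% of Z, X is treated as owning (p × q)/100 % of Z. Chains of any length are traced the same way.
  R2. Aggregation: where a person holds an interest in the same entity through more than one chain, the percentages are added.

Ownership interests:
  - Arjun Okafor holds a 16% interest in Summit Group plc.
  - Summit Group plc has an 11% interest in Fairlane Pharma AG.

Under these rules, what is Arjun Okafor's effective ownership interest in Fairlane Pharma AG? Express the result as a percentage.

1.76%

Chain via Summit Group plc (R1): 16% × 11% = 1.76% of Fairlane Pharma AG.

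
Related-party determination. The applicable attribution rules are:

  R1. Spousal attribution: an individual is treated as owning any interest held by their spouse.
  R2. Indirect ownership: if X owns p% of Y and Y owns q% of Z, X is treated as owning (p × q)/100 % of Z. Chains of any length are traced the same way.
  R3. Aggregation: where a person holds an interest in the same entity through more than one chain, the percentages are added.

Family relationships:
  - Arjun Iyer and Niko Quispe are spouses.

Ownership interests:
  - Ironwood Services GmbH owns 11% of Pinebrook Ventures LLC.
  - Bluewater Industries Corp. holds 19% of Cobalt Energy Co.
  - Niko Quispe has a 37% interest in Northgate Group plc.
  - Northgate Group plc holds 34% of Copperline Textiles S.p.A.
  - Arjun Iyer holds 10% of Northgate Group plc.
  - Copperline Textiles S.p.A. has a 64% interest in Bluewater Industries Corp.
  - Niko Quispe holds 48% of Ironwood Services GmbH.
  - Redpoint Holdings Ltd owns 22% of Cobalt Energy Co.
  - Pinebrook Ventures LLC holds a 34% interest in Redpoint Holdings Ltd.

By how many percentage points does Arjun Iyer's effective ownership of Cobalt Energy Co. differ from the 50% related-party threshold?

47.661888

By spousal attribution (R1), Arjun Iyer is treated as also owning Niko Quispe's interest in Northgate Group plc, giving 10% + 37% = 47%.
By spousal attribution (R1), Arjun Iyer is treated as owning Niko Quispe's 48% interest in Ironwood Services GmbH.
Chain via Northgate Group plc → Copperline Textiles S.p.A. → Bluewater Industries Corp. (R2): 47% × 34% × 64% × 19% = 1.943168% of Cobalt Energy Co.
Chain via Ironwood Services GmbH → Pinebrook Ventures LLC → Redpoint Holdings Ltd (R2): 48% × 11% × 34% × 22% = 0.394944% of Cobalt Energy Co.
Aggregating (R3): 1.943168% + 0.394944% = 2.338112%.
2.338112% falls short of the 50% threshold by 47.661888 percentage points.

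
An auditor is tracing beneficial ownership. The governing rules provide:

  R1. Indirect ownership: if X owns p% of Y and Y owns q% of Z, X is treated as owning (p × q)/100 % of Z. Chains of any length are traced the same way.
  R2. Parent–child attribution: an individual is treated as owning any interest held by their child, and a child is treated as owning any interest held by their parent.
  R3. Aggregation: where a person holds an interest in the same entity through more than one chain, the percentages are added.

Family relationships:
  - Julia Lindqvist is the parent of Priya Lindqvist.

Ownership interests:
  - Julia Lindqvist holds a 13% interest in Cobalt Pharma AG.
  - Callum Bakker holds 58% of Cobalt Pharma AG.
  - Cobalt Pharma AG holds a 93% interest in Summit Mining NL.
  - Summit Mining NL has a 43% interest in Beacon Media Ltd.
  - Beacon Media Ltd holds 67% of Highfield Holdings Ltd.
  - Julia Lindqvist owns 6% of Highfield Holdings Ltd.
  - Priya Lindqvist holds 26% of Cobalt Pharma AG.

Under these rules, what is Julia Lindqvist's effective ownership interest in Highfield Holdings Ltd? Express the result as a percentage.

16.449387%

By parent–child attribution (R2), Julia Lindqvist is treated as also owning Priya Lindqvist's interest in Cobalt Pharma AG, giving 13% + 26% = 39%.
Chain via Cobalt Pharma AG → Summit Mining NL → Beacon Media Ltd (R1): 39% × 93% × 43% × 67% = 10.449387% of Highfield Holdings Ltd.
Direct interest in Highfield Holdings Ltd: 6%.
Aggregating (R3): 10.449387% + 6% = 16.449387%.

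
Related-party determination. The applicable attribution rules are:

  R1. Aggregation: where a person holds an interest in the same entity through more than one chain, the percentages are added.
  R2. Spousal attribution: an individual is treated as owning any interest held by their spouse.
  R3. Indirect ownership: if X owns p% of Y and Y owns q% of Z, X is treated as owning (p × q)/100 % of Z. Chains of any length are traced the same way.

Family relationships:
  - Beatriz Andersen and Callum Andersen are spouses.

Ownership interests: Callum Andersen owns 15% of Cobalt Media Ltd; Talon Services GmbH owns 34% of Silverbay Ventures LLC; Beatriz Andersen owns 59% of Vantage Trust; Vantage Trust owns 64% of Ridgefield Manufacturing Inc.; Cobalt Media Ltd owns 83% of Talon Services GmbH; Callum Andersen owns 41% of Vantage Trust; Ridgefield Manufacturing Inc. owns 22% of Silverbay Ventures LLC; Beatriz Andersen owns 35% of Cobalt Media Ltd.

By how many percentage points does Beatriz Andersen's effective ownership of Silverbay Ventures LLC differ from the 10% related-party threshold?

By spousal attribution (R2), Beatriz Andersen is treated as also owning Callum Andersen's interest in Cobalt Media Ltd, giving 35% + 15% = 50%.
By spousal attribution (R2), Beatriz Andersen is treated as also owning Callum Andersen's interest in Vantage Trust, giving 59% + 41% = 100%.
Chain via Cobalt Media Ltd → Talon Services GmbH (R3): 50% × 83% × 34% = 14.11% of Silverbay Ventures LLC.
Chain via Vantage Trust → Ridgefield Manufacturing Inc. (R3): 100% × 64% × 22% = 14.08% of Silverbay Ventures LLC.
Aggregating (R1): 14.11% + 14.08% = 28.19%.
28.19% exceeds the 10% threshold by 18.19 percentage points.

18.19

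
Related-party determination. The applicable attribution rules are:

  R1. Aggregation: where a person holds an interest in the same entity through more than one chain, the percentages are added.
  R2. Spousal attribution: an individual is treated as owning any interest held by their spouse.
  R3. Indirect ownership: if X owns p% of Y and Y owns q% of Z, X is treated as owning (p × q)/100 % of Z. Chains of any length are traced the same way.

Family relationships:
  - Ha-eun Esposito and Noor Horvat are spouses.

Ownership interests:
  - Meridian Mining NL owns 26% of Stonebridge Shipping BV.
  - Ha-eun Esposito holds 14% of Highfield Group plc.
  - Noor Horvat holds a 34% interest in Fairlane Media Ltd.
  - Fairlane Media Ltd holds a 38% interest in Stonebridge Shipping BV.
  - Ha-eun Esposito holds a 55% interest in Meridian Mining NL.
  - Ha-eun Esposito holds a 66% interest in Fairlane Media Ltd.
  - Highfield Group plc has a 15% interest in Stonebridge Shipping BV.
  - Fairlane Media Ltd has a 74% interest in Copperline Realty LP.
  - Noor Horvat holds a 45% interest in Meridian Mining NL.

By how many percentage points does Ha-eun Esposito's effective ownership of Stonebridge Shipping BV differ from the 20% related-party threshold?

By spousal attribution (R2), Ha-eun Esposito is treated as also owning Noor Horvat's interest in Meridian Mining NL, giving 55% + 45% = 100%.
By spousal attribution (R2), Ha-eun Esposito is treated as also owning Noor Horvat's interest in Fairlane Media Ltd, giving 66% + 34% = 100%.
Chain via Meridian Mining NL (R3): 100% × 26% = 26% of Stonebridge Shipping BV.
Chain via Fairlane Media Ltd (R3): 100% × 38% = 38% of Stonebridge Shipping BV.
Chain via Highfield Group plc (R3): 14% × 15% = 2.1% of Stonebridge Shipping BV.
Aggregating (R1): 26% + 38% + 2.1% = 66.1%.
66.1% exceeds the 20% threshold by 46.1 percentage points.

46.1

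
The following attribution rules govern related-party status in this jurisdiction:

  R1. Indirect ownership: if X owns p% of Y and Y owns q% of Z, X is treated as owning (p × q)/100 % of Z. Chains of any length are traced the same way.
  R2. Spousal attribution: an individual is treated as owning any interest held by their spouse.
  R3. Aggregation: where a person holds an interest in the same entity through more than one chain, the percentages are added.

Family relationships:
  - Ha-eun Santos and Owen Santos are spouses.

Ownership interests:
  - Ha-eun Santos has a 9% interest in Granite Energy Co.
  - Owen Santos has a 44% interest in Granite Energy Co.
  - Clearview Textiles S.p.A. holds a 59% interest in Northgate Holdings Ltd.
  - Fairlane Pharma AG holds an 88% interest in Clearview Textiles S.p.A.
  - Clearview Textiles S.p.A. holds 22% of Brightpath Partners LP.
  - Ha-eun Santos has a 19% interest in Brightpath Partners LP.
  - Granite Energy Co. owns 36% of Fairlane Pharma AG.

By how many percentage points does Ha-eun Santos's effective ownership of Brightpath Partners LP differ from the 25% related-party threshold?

2.306112

By spousal attribution (R2), Ha-eun Santos is treated as also owning Owen Santos's interest in Granite Energy Co, giving 9% + 44% = 53%.
Chain via Granite Energy Co. → Fairlane Pharma AG → Clearview Textiles S.p.A. (R1): 53% × 36% × 88% × 22% = 3.693888% of Brightpath Partners LP.
Direct interest in Brightpath Partners LP: 19%.
Aggregating (R3): 3.693888% + 19% = 22.693888%.
22.693888% falls short of the 25% threshold by 2.306112 percentage points.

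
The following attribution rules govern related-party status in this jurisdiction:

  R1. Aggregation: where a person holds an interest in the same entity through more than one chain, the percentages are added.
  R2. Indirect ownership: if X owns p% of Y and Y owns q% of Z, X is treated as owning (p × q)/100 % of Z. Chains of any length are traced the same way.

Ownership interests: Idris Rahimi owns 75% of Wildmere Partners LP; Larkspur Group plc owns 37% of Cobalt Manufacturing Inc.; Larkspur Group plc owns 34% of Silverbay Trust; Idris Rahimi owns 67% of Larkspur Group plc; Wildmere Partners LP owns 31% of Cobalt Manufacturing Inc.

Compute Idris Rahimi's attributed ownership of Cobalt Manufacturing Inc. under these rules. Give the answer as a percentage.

Chain via Wildmere Partners LP (R2): 75% × 31% = 23.25% of Cobalt Manufacturing Inc.
Chain via Larkspur Group plc (R2): 67% × 37% = 24.79% of Cobalt Manufacturing Inc.
Aggregating (R1): 23.25% + 24.79% = 48.04%.

48.04%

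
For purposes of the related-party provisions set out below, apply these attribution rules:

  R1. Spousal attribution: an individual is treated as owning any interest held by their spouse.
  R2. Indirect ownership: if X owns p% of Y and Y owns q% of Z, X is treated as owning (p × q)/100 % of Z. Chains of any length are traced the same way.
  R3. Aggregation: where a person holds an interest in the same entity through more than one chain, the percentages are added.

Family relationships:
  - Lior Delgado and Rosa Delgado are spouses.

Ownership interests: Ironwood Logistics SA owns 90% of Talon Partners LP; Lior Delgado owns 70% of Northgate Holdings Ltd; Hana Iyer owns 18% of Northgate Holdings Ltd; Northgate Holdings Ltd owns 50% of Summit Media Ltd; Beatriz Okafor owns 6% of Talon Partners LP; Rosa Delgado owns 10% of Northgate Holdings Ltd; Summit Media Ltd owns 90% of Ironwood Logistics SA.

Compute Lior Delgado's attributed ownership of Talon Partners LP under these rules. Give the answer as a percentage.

32.4%

By spousal attribution (R1), Lior Delgado is treated as also owning Rosa Delgado's interest in Northgate Holdings Ltd, giving 70% + 10% = 80%.
Chain via Northgate Holdings Ltd → Summit Media Ltd → Ironwood Logistics SA (R2): 80% × 50% × 90% × 90% = 32.4% of Talon Partners LP.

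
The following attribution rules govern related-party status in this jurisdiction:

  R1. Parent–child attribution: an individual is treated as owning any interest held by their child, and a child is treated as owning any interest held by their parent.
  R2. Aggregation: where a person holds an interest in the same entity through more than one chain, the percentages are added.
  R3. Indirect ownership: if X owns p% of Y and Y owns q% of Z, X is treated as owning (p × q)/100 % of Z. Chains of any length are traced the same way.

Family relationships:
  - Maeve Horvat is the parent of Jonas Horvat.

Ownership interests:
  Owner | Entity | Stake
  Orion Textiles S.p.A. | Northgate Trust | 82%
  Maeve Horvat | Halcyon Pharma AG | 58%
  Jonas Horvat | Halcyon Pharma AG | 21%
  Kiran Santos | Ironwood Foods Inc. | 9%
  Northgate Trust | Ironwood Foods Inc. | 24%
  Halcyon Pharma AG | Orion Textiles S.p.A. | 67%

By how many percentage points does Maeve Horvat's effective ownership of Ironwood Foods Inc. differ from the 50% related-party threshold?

By parent–child attribution (R1), Maeve Horvat is treated as also owning Jonas Horvat's interest in Halcyon Pharma AG, giving 58% + 21% = 79%.
Chain via Halcyon Pharma AG → Orion Textiles S.p.A. → Northgate Trust (R3): 79% × 67% × 82% × 24% = 10.416624% of Ironwood Foods Inc.
10.416624% falls short of the 50% threshold by 39.583376 percentage points.

39.583376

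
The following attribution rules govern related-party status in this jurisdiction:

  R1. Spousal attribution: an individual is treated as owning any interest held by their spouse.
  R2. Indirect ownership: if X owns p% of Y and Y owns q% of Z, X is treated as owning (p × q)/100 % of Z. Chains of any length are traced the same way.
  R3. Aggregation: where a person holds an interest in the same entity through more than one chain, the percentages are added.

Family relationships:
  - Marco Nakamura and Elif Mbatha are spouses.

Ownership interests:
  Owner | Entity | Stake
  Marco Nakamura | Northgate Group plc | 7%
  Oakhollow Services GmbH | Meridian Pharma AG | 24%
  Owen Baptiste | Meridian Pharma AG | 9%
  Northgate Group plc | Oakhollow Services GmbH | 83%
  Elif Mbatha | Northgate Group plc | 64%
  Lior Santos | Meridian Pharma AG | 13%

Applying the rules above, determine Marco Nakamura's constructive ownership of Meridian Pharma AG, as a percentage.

14.1432%

By spousal attribution (R1), Marco Nakamura is treated as also owning Elif Mbatha's interest in Northgate Group plc, giving 7% + 64% = 71%.
Chain via Northgate Group plc → Oakhollow Services GmbH (R2): 71% × 83% × 24% = 14.1432% of Meridian Pharma AG.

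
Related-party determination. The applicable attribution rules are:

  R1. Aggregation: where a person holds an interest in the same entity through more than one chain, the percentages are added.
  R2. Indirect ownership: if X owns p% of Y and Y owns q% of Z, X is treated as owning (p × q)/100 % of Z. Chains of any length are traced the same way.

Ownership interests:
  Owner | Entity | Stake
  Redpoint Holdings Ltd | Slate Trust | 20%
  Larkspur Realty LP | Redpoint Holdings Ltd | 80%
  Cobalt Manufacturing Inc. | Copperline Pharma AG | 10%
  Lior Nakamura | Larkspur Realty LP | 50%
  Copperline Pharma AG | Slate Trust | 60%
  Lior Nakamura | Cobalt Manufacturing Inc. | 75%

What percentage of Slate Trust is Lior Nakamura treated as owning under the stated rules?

Chain via Larkspur Realty LP → Redpoint Holdings Ltd (R2): 50% × 80% × 20% = 8% of Slate Trust.
Chain via Cobalt Manufacturing Inc. → Copperline Pharma AG (R2): 75% × 10% × 60% = 4.5% of Slate Trust.
Aggregating (R1): 8% + 4.5% = 12.5%.

12.5%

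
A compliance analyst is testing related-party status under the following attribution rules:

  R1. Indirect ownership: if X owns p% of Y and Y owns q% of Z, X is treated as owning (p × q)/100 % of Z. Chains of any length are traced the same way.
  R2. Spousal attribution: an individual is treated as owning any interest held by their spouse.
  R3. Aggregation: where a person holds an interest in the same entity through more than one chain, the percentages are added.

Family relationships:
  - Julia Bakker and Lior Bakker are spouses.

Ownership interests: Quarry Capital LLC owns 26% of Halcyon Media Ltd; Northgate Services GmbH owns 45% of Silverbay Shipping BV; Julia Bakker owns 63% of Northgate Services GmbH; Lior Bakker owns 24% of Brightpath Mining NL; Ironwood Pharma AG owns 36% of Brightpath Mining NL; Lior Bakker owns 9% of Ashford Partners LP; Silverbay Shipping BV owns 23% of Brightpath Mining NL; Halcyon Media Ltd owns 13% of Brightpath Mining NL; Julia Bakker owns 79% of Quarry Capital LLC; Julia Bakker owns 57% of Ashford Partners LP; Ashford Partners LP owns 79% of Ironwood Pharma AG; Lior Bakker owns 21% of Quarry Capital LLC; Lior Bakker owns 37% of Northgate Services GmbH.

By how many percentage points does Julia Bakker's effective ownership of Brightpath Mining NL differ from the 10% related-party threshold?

By spousal attribution (R2), Julia Bakker is treated as also owning Lior Bakker's interest in Quarry Capital LLC, giving 79% + 21% = 100%.
By spousal attribution (R2), Julia Bakker is treated as also owning Lior Bakker's interest in Ashford Partners LP, giving 57% + 9% = 66%.
By spousal attribution (R2), Julia Bakker is treated as also owning Lior Bakker's interest in Northgate Services GmbH, giving 63% + 37% = 100%.
By spousal attribution (R2), Julia Bakker is treated as owning Lior Bakker's 24% interest in Brightpath Mining NL.
Chain via Quarry Capital LLC → Halcyon Media Ltd (R1): 100% × 26% × 13% = 3.38% of Brightpath Mining NL.
Chain via Ashford Partners LP → Ironwood Pharma AG (R1): 66% × 79% × 36% = 18.7704% of Brightpath Mining NL.
Chain via Northgate Services GmbH → Silverbay Shipping BV (R1): 100% × 45% × 23% = 10.35% of Brightpath Mining NL.
Direct interest in Brightpath Mining NL: 24%.
Aggregating (R3): 3.38% + 18.7704% + 10.35% + 24% = 56.5004%.
56.5004% exceeds the 10% threshold by 46.5004 percentage points.

46.5004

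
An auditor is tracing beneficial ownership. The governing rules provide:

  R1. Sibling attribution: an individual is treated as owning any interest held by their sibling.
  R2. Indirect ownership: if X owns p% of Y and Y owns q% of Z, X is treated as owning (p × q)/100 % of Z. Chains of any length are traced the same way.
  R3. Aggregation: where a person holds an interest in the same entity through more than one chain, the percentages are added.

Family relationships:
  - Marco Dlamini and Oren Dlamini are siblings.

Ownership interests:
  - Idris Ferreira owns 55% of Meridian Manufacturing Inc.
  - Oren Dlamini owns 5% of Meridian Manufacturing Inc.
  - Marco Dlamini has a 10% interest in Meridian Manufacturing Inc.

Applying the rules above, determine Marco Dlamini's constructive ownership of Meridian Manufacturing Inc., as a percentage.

15%

By sibling attribution (R1), Marco Dlamini is treated as also owning Oren Dlamini's interest in Meridian Manufacturing Inc, giving 10% + 5% = 15%.
Direct interest in Meridian Manufacturing Inc: 15%.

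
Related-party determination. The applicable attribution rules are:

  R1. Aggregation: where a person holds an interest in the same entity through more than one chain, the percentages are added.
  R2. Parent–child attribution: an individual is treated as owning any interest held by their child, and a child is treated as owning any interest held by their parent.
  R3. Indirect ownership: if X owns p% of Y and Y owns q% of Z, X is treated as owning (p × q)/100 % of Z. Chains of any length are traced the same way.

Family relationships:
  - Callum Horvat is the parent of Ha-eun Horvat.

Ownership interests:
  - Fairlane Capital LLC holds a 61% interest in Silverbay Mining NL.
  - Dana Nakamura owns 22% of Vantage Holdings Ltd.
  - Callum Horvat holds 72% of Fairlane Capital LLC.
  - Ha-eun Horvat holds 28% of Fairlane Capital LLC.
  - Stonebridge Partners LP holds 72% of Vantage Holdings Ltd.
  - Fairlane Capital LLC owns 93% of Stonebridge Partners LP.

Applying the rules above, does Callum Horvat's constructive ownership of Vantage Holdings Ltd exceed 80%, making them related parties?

By parent–child attribution (R2), Callum Horvat is treated as also owning Ha-eun Horvat's interest in Fairlane Capital LLC, giving 72% + 28% = 100%.
Chain via Fairlane Capital LLC → Stonebridge Partners LP (R3): 100% × 93% × 72% = 66.96% of Vantage Holdings Ltd.
66.96% does not exceed the 80% threshold, so Callum is not a related party to Vantage Holdings Ltd.

No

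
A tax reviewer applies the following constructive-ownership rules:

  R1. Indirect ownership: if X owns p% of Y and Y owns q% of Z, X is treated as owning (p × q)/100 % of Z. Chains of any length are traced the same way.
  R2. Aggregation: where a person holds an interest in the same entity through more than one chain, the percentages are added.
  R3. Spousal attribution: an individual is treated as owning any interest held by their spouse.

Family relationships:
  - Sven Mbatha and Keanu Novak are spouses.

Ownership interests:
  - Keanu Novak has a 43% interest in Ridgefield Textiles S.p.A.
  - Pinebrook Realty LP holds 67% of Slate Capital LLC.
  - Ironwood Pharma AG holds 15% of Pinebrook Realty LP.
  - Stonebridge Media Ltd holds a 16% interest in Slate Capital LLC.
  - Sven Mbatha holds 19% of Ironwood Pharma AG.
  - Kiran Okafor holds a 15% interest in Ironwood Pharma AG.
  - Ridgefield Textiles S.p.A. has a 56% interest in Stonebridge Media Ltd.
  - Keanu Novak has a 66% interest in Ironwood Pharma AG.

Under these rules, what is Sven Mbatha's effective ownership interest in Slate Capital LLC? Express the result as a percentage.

12.3953%

By spousal attribution (R3), Sven Mbatha is treated as also owning Keanu Novak's interest in Ironwood Pharma AG, giving 19% + 66% = 85%.
By spousal attribution (R3), Sven Mbatha is treated as owning Keanu Novak's 43% interest in Ridgefield Textiles S.p.A.
Chain via Ironwood Pharma AG → Pinebrook Realty LP (R1): 85% × 15% × 67% = 8.5425% of Slate Capital LLC.
Chain via Ridgefield Textiles S.p.A. → Stonebridge Media Ltd (R1): 43% × 56% × 16% = 3.8528% of Slate Capital LLC.
Aggregating (R2): 8.5425% + 3.8528% = 12.3953%.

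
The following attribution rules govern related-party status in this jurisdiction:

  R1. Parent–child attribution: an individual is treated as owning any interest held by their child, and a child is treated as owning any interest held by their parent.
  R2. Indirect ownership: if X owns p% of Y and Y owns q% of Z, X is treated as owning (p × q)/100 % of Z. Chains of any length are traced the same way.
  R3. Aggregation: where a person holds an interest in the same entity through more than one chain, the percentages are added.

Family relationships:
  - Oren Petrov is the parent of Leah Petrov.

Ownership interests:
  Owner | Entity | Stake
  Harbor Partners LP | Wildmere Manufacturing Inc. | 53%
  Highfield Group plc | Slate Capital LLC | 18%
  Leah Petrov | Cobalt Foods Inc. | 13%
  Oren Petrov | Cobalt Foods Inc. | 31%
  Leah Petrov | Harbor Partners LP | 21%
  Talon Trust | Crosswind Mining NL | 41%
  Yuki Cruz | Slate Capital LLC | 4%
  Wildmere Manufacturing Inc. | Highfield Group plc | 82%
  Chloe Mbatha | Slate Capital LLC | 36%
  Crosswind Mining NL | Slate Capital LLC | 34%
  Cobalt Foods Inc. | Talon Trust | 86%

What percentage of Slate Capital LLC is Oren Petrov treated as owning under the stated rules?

By parent–child attribution (R1), Oren Petrov is treated as also owning Leah Petrov's interest in Cobalt Foods Inc, giving 31% + 13% = 44%.
By parent–child attribution (R1), Oren Petrov is treated as owning Leah Petrov's 21% interest in Harbor Partners LP.
Chain via Cobalt Foods Inc. → Talon Trust → Crosswind Mining NL (R2): 44% × 86% × 41% × 34% = 5.274896% of Slate Capital LLC.
Chain via Harbor Partners LP → Wildmere Manufacturing Inc. → Highfield Group plc (R2): 21% × 53% × 82% × 18% = 1.642788% of Slate Capital LLC.
Aggregating (R3): 5.274896% + 1.642788% = 6.917684%.

6.917684%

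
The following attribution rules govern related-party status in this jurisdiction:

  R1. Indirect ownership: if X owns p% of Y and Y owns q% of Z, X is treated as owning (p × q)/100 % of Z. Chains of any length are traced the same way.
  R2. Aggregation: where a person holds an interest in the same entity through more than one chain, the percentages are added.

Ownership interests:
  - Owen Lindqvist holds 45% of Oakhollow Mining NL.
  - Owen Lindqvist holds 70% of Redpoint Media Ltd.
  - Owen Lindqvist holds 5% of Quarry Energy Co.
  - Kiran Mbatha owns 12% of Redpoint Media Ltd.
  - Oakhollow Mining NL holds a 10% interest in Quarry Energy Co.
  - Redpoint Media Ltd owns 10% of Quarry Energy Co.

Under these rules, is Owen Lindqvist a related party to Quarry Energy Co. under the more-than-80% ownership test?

No

Chain via Oakhollow Mining NL (R1): 45% × 10% = 4.5% of Quarry Energy Co.
Chain via Redpoint Media Ltd (R1): 70% × 10% = 7% of Quarry Energy Co.
Direct interest in Quarry Energy Co: 5%.
Aggregating (R2): 4.5% + 7% + 5% = 16.5%.
16.5% does not exceed the 80% threshold, so Owen is not a related party to Quarry Energy Co.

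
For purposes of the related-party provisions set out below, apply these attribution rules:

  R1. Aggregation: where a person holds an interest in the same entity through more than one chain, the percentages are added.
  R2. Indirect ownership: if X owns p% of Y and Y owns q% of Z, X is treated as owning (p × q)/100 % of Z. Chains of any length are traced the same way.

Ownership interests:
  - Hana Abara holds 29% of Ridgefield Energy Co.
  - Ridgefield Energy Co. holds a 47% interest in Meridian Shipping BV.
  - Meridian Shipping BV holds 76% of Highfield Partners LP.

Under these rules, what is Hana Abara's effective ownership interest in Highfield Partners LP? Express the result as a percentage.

Chain via Ridgefield Energy Co. → Meridian Shipping BV (R2): 29% × 47% × 76% = 10.3588% of Highfield Partners LP.

10.3588%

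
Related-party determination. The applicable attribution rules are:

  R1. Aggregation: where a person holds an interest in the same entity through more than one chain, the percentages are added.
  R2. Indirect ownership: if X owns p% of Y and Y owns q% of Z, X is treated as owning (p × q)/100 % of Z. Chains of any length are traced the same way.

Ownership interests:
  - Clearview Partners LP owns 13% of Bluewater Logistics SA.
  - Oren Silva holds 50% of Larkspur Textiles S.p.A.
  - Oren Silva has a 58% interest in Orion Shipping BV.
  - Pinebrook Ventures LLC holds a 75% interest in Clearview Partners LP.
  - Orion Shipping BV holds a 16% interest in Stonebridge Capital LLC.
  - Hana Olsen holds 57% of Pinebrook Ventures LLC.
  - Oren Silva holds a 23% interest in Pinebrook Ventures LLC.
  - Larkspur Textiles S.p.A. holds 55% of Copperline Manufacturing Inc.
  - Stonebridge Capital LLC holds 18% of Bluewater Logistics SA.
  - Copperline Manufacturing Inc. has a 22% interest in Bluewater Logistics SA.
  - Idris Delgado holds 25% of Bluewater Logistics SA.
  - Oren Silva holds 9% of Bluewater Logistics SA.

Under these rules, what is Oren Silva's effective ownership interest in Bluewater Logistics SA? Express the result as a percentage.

18.9629%

Chain via Orion Shipping BV → Stonebridge Capital LLC (R2): 58% × 16% × 18% = 1.6704% of Bluewater Logistics SA.
Chain via Pinebrook Ventures LLC → Clearview Partners LP (R2): 23% × 75% × 13% = 2.2425% of Bluewater Logistics SA.
Chain via Larkspur Textiles S.p.A. → Copperline Manufacturing Inc. (R2): 50% × 55% × 22% = 6.05% of Bluewater Logistics SA.
Direct interest in Bluewater Logistics SA: 9%.
Aggregating (R1): 1.6704% + 2.2425% + 6.05% + 9% = 18.9629%.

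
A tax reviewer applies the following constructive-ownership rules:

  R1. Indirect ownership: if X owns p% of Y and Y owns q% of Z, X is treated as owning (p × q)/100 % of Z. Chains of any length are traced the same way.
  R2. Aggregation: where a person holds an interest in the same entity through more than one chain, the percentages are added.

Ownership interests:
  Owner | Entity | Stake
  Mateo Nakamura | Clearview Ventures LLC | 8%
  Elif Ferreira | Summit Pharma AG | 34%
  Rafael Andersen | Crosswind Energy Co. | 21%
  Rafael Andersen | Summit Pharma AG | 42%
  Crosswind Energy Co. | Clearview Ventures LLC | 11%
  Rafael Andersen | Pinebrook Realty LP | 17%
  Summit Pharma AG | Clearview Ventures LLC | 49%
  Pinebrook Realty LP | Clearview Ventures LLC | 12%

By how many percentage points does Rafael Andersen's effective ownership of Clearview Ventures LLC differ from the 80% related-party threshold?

Chain via Crosswind Energy Co. (R1): 21% × 11% = 2.31% of Clearview Ventures LLC.
Chain via Pinebrook Realty LP (R1): 17% × 12% = 2.04% of Clearview Ventures LLC.
Chain via Summit Pharma AG (R1): 42% × 49% = 20.58% of Clearview Ventures LLC.
Aggregating (R2): 2.31% + 2.04% + 20.58% = 24.93%.
24.93% falls short of the 80% threshold by 55.07 percentage points.

55.07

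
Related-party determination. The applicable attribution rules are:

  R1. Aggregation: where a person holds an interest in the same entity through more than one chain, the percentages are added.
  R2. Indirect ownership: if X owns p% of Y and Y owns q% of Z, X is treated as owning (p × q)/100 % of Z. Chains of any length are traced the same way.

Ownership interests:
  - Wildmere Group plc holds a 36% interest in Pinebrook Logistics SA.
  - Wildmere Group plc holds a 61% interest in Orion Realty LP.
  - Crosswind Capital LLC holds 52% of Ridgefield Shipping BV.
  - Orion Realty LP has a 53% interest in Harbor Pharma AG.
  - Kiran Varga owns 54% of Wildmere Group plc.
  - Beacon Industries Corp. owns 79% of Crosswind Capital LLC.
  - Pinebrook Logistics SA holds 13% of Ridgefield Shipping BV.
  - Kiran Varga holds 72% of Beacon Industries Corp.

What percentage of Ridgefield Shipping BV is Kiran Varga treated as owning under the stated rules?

32.1048%

Chain via Beacon Industries Corp. → Crosswind Capital LLC (R2): 72% × 79% × 52% = 29.5776% of Ridgefield Shipping BV.
Chain via Wildmere Group plc → Pinebrook Logistics SA (R2): 54% × 36% × 13% = 2.5272% of Ridgefield Shipping BV.
Aggregating (R1): 29.5776% + 2.5272% = 32.1048%.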